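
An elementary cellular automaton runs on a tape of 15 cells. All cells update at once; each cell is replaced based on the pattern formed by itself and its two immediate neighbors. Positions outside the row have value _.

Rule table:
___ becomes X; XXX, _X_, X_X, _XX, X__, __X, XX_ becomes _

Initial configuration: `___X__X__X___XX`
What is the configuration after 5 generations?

XX_________X___
___XXXXXXX___XX
XX_________X___  (repeats generation 1; period 2)
generation 5: XX_________X___

XX_________X___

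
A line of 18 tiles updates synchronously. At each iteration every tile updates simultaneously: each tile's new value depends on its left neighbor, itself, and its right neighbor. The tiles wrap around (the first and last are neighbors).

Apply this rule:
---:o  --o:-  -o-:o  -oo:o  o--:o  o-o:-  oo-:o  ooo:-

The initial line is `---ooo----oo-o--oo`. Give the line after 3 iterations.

oo-o-oooo-oo-oo-oo
-o-o-o--o-oo-oo-o-
-o-o-oo-o-oo-oo-oo

-o-o-oo-o-oo-oo-oo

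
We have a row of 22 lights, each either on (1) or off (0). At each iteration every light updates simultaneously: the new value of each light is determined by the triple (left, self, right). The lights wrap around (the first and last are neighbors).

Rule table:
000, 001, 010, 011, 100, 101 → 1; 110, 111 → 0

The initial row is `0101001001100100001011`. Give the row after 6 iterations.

0110000000001100000000

1111111111011111111110
1000000000110000000001
0111111111101111111111
1100000000011000000000
1011111111110111111111
0110000000001100000000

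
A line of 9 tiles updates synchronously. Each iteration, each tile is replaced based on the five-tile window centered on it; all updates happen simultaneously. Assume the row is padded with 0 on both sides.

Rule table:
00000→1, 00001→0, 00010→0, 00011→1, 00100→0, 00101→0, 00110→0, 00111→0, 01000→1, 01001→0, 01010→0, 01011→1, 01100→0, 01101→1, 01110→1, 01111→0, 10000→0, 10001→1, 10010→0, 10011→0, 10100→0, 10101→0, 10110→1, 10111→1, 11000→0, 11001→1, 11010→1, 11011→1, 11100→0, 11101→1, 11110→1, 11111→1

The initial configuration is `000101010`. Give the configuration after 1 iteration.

100000001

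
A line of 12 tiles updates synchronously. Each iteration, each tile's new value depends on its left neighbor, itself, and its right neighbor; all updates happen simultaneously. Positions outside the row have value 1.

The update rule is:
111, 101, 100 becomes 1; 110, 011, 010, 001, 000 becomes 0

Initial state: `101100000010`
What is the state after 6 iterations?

010010000001
101001000000
010100100000
101010010000
010101001000
101010100100

101010100100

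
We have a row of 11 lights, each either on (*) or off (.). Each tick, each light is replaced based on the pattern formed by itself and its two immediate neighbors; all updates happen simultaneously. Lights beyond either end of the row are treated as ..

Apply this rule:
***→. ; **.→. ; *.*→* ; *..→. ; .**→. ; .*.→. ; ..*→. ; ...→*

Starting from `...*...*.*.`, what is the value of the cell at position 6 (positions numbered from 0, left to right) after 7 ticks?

**...*..*..
...*......*
**...****..
...*......*  (repeats tick 2; period 2)
tick 7: **...****..
position 6 holds *

*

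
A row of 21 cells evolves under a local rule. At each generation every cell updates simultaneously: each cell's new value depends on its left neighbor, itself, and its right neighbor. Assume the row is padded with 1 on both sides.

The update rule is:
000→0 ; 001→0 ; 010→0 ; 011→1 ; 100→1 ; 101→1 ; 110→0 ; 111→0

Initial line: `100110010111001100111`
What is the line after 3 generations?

010101010101001010101

010101001100101010100
101010101010010101010
010101010101001010101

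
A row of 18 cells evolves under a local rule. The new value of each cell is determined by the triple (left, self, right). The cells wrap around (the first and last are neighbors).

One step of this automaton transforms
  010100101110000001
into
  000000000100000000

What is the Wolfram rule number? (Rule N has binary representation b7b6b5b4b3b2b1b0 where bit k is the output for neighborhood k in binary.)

position 9: 111 → 1  (bit 7 = 1)
position 10: 110 → 0  (bit 6 = 0)
position 0: 101 → 0  (bit 5 = 0)
position 4: 100 → 0  (bit 4 = 0)
position 8: 011 → 0  (bit 3 = 0)
position 1: 010 → 0  (bit 2 = 0)
position 5: 001 → 0  (bit 1 = 0)
position 12: 000 → 0  (bit 0 = 0)
bits b7..b0 = 10000000 = 128

128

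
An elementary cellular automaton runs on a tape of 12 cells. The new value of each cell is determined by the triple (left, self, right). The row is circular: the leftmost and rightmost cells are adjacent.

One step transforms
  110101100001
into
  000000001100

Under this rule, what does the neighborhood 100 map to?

At position 7 the neighborhood is 100; the next row has 0 there.

0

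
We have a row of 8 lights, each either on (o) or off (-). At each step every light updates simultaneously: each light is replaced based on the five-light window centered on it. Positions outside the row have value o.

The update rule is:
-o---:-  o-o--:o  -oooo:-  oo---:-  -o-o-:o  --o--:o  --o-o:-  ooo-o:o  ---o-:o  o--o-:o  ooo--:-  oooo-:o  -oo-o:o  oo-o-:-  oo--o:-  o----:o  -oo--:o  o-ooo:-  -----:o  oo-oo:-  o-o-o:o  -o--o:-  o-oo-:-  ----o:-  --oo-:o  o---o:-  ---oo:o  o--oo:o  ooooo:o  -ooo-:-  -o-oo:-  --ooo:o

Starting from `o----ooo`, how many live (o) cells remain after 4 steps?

--o-oo-o
-o---o--
-o--oo-o
-o-ooo--
count of o: 4

4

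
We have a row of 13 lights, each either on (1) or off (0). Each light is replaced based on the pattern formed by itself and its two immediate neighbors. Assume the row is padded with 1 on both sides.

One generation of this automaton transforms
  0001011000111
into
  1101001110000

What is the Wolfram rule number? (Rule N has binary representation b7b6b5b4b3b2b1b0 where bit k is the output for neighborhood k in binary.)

position 11: 111 → 0  (bit 7 = 0)
position 6: 110 → 1  (bit 6 = 1)
position 4: 101 → 0  (bit 5 = 0)
position 0: 100 → 1  (bit 4 = 1)
position 5: 011 → 0  (bit 3 = 0)
position 3: 010 → 1  (bit 2 = 1)
position 2: 001 → 0  (bit 1 = 0)
position 1: 000 → 1  (bit 0 = 1)
bits b7..b0 = 01010101 = 85

85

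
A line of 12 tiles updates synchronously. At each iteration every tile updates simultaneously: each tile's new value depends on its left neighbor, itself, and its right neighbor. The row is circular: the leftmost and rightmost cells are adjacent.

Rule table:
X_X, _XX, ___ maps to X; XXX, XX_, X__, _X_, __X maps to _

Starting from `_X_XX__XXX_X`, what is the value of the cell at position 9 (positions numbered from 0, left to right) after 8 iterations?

X

X_XX___X__X_
_XX__X_____X
XX_____XXX__
X__XXX_X____
___X__X__XX_
XX_______X__
X__XXXXX____
___X_____XX_
position 9 holds X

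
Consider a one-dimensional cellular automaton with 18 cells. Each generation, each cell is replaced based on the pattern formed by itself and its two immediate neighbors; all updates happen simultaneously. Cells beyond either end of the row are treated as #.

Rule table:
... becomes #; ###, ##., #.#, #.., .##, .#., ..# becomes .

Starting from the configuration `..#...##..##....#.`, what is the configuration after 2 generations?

.##...######....#.

....#........##...
.##...######....#.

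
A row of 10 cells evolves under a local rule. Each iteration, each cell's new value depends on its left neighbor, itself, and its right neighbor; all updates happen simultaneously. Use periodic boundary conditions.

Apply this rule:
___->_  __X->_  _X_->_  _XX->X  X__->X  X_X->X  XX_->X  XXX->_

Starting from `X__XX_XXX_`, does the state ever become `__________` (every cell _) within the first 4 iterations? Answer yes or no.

no

_X_XXXX_XX
X_XX__XXXX
XXXXX_X___
X___XX_X__
iteration 4 is X___XX_X__, still not uniform _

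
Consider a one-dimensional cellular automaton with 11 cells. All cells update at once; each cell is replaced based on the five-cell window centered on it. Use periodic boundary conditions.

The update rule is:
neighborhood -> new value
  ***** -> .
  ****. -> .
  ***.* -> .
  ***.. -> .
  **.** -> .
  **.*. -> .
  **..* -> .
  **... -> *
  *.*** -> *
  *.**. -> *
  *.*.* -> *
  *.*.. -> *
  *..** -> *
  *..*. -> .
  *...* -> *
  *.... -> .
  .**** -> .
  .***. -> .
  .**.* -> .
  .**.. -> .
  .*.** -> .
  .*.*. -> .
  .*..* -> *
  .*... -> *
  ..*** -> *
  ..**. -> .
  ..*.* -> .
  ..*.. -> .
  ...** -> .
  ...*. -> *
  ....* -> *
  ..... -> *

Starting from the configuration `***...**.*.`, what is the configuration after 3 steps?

*..**....*.
***..*.**..
*......*..*

*......*..*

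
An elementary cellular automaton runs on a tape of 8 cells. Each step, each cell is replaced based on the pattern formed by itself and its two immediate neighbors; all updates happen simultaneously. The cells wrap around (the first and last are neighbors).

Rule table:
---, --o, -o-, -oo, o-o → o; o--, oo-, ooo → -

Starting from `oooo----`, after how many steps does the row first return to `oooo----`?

8

o----ooo
--oooo--
ooo----o
----oooo
-oooo---
oo----oo
---oooo-
oooo----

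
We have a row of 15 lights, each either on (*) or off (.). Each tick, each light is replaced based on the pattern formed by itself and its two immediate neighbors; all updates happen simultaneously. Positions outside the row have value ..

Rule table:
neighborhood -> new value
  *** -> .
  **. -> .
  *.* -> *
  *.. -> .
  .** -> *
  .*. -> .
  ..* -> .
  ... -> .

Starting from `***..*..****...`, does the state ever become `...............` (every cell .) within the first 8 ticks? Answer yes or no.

*.......*......
...............
all cells are . at tick 2

yes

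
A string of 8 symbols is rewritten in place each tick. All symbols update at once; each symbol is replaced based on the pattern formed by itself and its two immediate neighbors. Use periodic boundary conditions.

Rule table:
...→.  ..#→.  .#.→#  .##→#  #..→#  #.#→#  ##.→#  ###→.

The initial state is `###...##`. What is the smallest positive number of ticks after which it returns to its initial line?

..##..#.
..###.##
#.#.####
#####...
#...##..
##..###.
###.#.##
..#####.
..#...##
#.##..##
#####.#.
#...####
##..#...
###.##..
#.#####.
###...##

16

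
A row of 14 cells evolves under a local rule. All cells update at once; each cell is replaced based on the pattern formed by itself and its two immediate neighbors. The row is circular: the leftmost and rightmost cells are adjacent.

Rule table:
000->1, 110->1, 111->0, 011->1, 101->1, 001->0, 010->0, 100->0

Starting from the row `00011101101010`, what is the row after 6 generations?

11010111110100
11101100011000
10111101011010
01100110111101
11100111100110
10100100100111

10100100100111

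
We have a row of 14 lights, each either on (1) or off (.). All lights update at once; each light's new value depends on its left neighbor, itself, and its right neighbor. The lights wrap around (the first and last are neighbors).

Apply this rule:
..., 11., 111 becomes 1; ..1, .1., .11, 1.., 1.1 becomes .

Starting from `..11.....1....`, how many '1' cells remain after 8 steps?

1..1.111...111
1.....11.1..11
1.111..1.....1
1..11....111..
....1.11..11..
111....1...1.1
111.11...1....
.11..1.1...11.
count of 1: 6

6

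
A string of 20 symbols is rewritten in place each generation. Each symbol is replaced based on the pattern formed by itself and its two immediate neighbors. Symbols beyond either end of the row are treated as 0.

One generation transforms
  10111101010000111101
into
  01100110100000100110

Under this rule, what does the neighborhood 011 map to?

At position 2 the neighborhood is 011; the next row has 1 there.

1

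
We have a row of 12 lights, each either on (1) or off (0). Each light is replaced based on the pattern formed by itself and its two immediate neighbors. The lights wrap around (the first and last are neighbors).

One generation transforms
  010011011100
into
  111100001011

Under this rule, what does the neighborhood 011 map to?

At position 4 the neighborhood is 011; the next row has 0 there.

0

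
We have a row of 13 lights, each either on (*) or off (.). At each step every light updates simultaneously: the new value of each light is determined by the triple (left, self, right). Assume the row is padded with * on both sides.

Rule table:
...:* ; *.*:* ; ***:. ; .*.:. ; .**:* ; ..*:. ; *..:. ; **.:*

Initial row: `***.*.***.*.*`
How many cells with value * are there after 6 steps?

..**.**.**.**
..**********.
..*........**
....******.*.
.**.*....**.*
****..**.****
count of *: 10

10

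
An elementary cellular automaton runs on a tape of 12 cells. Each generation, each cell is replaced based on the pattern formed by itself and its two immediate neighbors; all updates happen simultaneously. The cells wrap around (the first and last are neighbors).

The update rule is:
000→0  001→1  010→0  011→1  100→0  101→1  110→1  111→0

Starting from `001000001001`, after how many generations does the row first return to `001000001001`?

010000010010
100000100100
000001001001
000010010010
000100100100
001001001000
010010010000
100100100000
001001000001
010010000010
100100000100
001000001001

12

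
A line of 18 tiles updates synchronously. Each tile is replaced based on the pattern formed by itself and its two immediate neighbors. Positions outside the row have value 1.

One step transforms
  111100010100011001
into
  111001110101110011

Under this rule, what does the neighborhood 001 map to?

1

At position 6 the neighborhood is 001; the next row has 1 there.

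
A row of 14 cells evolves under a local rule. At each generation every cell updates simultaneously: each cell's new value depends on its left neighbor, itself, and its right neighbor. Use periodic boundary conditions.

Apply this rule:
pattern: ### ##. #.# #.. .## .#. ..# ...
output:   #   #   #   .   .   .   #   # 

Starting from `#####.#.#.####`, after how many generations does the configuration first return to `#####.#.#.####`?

14

generation 1: ######.#.#.###
generation 2: #######.#.#.##
generation 3: ########.#.#.#
generation 4: #########.#.#.
generation 5: .#########.#.#
generation 6: #.#########.#.
generation 7: .#.#########.#
generation 8: #.#.#########.
generation 9: .#.#.#########
generation 10: #.#.#.########
generation 11: ##.#.#.#######
generation 12: ###.#.#.######
generation 13: ####.#.#.#####
generation 14: #####.#.#.####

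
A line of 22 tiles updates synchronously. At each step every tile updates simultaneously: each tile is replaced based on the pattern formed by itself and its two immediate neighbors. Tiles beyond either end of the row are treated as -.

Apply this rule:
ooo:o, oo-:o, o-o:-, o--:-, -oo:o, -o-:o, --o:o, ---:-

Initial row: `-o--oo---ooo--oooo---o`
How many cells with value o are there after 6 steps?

18

oo-ooo--oooo-ooooo--oo
oo-ooo-ooooo-ooooo-ooo
oo-ooo-ooooo-ooooo-ooo  (fixed point — unchanged through step 6)
count of o: 18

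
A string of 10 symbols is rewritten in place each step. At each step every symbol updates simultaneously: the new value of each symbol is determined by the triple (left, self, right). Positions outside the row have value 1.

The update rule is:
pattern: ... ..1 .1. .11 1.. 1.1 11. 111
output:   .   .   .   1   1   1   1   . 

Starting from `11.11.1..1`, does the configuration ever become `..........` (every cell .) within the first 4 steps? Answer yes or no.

no

.11111.1.1
11...11.11
.11..1111.
1111.1..11
step 4 is 1111.1..11, still not uniform .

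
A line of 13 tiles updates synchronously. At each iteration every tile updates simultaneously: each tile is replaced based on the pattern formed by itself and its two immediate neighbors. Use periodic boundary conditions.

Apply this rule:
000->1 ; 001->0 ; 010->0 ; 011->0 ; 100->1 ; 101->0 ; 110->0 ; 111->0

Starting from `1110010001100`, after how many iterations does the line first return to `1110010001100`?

26

0001001100010
1100100011001
0010011000100
1001000110011
0100110001000
0010001100111
1001100010000
0100011001110
0011000100001
1000110011100
0110001000010
0001100111001
1100010000100
0011001110010
1000100001001
0110011100100
0001000010011
1100111001000
0010000100110
1001110010001
0100001001100
0011100100011
1000010011000
0111001000110
0000100110001
1110010001100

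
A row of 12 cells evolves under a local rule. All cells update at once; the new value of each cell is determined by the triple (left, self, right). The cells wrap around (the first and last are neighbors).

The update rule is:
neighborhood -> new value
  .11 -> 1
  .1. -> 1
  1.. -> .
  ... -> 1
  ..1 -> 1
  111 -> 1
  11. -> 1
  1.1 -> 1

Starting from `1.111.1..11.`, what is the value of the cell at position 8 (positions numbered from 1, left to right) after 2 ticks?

tick 1: 1111111.1111
tick 2: 111111111111
position 8 holds 1

1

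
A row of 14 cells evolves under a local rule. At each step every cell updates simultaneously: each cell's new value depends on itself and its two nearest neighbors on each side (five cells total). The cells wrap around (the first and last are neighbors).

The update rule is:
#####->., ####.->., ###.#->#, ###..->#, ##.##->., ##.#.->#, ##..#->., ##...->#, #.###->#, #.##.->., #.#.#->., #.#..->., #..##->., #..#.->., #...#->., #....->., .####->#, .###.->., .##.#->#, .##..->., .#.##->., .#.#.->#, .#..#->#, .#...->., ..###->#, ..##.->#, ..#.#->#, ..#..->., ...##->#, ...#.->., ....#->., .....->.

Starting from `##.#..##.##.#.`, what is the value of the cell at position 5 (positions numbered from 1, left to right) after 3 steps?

step 1: .##.#.##..##..
step 2: ####......#.#.
step 3: ##.##.....##..
position 5 holds #

#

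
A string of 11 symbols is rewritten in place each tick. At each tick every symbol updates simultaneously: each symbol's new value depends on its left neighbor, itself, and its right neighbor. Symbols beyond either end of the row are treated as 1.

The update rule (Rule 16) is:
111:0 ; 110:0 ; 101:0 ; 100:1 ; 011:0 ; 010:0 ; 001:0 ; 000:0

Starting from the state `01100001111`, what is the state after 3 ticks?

00010000000
10001000000
01000100000

01000100000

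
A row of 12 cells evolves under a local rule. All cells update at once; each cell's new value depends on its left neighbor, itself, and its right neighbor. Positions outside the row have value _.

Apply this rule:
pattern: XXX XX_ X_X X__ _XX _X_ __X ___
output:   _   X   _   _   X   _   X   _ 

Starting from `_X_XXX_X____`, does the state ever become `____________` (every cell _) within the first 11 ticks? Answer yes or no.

yes

X__X_X______
__X_________
_X__________
X___________
____________
all cells are _ at tick 5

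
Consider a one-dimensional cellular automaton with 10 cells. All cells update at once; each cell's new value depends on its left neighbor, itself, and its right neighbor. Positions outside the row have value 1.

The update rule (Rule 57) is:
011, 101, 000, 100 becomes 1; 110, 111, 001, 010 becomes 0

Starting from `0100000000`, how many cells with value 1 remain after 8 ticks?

1011111110
0110000001
1101111101
0011000011
1010111010
0101100101
1011010011
0110101010
count of 1: 5

5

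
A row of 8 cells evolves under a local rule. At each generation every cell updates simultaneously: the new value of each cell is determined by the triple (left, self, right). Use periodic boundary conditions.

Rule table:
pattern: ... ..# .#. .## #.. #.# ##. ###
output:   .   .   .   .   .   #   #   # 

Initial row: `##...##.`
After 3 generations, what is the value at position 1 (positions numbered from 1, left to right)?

.#....##
#......#
#.......
position 1 holds #

#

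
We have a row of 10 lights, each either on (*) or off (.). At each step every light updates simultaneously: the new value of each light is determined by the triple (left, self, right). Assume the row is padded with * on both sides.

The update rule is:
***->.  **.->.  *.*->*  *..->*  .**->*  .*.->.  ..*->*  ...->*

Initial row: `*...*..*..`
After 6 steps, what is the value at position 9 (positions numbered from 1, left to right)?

.

step 1: .***.**.**
step 2: **..**.**.
step 3: ..***.**.*
step 4: ***..**.**
step 5: ...***.**.
step 6: ****..**.*
position 9 holds .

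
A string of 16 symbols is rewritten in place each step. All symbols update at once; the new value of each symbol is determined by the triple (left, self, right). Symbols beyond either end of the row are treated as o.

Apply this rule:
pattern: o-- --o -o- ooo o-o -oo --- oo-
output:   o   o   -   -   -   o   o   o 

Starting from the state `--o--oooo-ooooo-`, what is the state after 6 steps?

ooooo-o-o-ooooo-

oo-ooo--o-o---o-
-o-o-ooo---ooo--
-----o-ooooo-ooo
ooooo--o---o-o--
----ooo-ooo---oo
ooooo-o-o-ooooo-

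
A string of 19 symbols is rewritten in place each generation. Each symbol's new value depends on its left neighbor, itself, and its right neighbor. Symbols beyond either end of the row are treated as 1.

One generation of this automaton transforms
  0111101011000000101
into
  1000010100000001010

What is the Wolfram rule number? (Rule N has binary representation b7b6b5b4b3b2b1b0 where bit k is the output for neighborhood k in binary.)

position 2: 111 → 0  (bit 7 = 0)
position 4: 110 → 0  (bit 6 = 0)
position 0: 101 → 1  (bit 5 = 1)
position 10: 100 → 0  (bit 4 = 0)
position 1: 011 → 0  (bit 3 = 0)
position 6: 010 → 0  (bit 2 = 0)
position 15: 001 → 1  (bit 1 = 1)
position 11: 000 → 0  (bit 0 = 0)
bits b7..b0 = 00100010 = 34

34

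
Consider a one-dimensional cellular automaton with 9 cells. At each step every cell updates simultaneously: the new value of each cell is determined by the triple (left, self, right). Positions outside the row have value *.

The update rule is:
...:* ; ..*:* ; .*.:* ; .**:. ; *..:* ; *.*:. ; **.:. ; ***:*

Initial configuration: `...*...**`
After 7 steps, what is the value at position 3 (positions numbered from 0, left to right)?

step 1: *******.*
step 2: ******...
step 3: *****.***
step 4: ****...**
step 5: ***.***.*
step 6: **...*...
step 7: *.*******
position 3 holds *

*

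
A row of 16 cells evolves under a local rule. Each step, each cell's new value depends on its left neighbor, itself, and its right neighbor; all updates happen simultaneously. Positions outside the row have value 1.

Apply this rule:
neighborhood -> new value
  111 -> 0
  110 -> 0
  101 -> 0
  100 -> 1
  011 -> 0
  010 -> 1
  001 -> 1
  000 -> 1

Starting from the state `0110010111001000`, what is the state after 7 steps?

0001110000111111

0001110000111111
1110001111000000
0001110000111111  (repeats step 1; period 2)
step 7: 0001110000111111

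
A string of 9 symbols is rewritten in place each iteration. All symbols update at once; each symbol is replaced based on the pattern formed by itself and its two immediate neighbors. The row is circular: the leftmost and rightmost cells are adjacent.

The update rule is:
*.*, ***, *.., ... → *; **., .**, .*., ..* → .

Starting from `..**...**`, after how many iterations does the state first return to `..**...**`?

*...**...
.**...**.
...**...*
**...**..
..**...*.
*...**..*
.**...*..
...**..**
**...*...
..**..**.
*...*...*
.**..**..
...*...**
**..**...
..*...**.
*..**...*
.*...**..
..**...**

18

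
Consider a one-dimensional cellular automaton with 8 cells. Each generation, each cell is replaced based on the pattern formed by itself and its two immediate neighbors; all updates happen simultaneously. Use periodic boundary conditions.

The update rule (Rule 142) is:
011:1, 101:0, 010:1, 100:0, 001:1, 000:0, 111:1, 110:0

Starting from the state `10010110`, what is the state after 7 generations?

10110100
10100101
00101101
01101001
01001011
01011010
11010010

11010010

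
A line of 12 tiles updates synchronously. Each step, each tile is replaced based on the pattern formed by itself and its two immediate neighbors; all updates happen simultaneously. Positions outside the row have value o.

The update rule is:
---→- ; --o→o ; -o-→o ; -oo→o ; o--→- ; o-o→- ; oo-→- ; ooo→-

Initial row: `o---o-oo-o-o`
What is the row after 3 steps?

---oo-o--o-o
--oo--o-oo-o
-oo--oo-o--o

-oo--oo-o--o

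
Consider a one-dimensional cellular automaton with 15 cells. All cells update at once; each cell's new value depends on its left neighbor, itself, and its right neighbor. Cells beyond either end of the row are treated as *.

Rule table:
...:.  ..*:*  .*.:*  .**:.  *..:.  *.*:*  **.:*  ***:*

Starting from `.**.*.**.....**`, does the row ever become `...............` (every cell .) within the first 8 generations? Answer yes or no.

*.****.*....*.*
**.*****...***.
***.****..*.***
****.***.***.**
*****.***.***.*
******.***.***.
*******.***.***
********.***.**
generation 8 is ********.***.**, still not uniform .

no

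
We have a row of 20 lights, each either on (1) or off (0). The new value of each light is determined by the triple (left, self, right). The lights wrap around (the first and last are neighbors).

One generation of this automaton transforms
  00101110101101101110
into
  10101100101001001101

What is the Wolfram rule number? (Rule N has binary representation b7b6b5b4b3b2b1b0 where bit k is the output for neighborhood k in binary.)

position 5: 111 → 1  (bit 7 = 1)
position 6: 110 → 0  (bit 6 = 0)
position 3: 101 → 0  (bit 5 = 0)
position 19: 100 → 1  (bit 4 = 1)
position 4: 011 → 1  (bit 3 = 1)
position 2: 010 → 1  (bit 2 = 1)
position 1: 001 → 0  (bit 1 = 0)
position 0: 000 → 1  (bit 0 = 1)
bits b7..b0 = 10011101 = 157

157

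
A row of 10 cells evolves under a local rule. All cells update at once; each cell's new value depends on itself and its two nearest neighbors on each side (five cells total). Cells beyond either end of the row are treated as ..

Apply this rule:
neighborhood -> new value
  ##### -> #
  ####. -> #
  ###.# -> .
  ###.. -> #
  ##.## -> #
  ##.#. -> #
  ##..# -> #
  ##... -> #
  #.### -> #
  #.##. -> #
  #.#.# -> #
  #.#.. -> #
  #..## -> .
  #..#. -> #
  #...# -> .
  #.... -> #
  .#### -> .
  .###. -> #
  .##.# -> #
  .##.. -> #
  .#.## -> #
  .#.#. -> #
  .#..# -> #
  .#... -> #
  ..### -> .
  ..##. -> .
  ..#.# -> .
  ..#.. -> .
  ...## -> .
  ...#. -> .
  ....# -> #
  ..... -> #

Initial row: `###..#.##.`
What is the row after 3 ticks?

.####.####
...#.##.##
##..######

##..######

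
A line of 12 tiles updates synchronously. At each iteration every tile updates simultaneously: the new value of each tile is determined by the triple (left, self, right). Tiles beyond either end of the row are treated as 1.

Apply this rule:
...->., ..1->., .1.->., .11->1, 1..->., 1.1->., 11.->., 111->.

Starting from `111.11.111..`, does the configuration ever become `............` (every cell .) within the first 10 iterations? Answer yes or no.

....1..1....
............
all cells are . at iteration 2

yes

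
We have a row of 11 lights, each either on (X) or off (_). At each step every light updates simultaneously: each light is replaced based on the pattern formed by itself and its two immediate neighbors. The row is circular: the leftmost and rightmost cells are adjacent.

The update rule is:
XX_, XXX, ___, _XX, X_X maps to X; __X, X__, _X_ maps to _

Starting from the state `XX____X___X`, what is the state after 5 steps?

XX_XX___X_X
XXXXX_X__XX
XXXXXX___XX
XXXXXX_X_XX
XXXXXXX_XXX

XXXXXXX_XXX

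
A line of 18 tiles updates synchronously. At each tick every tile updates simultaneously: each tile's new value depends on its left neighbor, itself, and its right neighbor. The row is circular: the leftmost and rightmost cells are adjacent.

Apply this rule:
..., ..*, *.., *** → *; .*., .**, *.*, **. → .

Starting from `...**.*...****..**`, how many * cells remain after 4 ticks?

***....***.**.**..
.*.****.*.......**
....**...*******..
****..***.*****.**
count of *: 14

14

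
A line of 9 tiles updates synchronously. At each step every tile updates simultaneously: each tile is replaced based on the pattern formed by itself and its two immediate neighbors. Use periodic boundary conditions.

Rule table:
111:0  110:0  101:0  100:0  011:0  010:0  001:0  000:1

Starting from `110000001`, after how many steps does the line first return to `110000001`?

2

step 1: 000111100
step 2: 110000001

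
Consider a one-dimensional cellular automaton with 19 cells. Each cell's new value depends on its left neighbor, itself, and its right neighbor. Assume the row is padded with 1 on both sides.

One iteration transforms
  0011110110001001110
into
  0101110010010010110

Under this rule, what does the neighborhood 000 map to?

0

At position 10 the neighborhood is 000; the next row has 0 there.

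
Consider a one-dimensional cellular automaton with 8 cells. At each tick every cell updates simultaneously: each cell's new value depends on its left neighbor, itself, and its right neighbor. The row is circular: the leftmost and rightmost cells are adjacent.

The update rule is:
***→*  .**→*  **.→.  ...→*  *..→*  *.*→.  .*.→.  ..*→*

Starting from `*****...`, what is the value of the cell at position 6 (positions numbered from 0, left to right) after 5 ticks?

tick 1: ****.***
tick 2: ***..***
tick 3: **.*****
tick 4: *..*****
tick 5: .*******
position 6 holds *

*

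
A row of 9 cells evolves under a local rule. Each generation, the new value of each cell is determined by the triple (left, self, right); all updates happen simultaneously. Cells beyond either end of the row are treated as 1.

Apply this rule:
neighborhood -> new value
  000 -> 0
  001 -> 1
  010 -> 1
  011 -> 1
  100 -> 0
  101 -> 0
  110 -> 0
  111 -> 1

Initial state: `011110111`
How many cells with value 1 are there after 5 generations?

generation 1: 011100111
generation 2: 011001111
generation 3: 010011111
generation 4: 010111111
generation 5: 010111111
count of 1: 7

7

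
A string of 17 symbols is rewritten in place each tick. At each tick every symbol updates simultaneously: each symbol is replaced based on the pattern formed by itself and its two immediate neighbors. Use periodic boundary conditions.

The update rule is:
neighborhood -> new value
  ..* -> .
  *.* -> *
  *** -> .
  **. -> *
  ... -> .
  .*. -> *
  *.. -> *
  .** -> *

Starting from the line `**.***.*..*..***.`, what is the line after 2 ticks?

tick 1: ****.****.**.*.**
tick 2: ...***..********.

...***..********.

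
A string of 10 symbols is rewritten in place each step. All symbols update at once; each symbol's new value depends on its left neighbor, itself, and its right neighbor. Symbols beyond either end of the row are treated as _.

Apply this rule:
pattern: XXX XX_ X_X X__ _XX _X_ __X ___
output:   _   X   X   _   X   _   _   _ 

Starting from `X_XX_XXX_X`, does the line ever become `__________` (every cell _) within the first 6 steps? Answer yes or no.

yes

_XXXXX_XX_
_X___XXXX_
_____X__X_
__________
all cells are _ at step 4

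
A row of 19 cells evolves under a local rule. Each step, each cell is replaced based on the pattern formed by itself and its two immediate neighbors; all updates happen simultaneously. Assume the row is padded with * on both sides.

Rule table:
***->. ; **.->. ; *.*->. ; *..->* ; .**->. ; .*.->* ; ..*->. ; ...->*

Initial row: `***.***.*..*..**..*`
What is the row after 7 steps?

.....*****.........

........**.**...*..
*******......**.**.
.......*****.......
******......******.
......*****........
*****......*******.
.....*****.........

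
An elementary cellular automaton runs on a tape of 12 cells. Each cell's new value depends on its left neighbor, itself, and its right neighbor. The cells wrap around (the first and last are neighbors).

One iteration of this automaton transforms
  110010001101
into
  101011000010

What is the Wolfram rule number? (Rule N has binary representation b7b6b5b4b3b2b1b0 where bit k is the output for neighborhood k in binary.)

180

position 0: 111 → 1  (bit 7 = 1)
position 1: 110 → 0  (bit 6 = 0)
position 10: 101 → 1  (bit 5 = 1)
position 2: 100 → 1  (bit 4 = 1)
position 8: 011 → 0  (bit 3 = 0)
position 4: 010 → 1  (bit 2 = 1)
position 3: 001 → 0  (bit 1 = 0)
position 6: 000 → 0  (bit 0 = 0)
bits b7..b0 = 10110100 = 180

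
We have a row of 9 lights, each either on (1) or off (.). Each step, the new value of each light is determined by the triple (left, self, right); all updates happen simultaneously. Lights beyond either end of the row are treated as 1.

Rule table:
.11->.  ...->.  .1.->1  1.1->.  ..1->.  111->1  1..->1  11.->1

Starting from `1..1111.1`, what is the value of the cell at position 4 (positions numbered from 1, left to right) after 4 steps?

1

11..111..
111..111.
1111..11.
11111..1.
position 4 holds 1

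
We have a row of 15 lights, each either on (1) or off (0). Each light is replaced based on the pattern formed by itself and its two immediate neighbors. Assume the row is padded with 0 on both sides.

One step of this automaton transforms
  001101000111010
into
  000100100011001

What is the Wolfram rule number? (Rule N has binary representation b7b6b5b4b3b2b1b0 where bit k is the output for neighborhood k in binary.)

position 10: 111 → 1  (bit 7 = 1)
position 3: 110 → 1  (bit 6 = 1)
position 4: 101 → 0  (bit 5 = 0)
position 6: 100 → 1  (bit 4 = 1)
position 2: 011 → 0  (bit 3 = 0)
position 5: 010 → 0  (bit 2 = 0)
position 1: 001 → 0  (bit 1 = 0)
position 0: 000 → 0  (bit 0 = 0)
bits b7..b0 = 11010000 = 208

208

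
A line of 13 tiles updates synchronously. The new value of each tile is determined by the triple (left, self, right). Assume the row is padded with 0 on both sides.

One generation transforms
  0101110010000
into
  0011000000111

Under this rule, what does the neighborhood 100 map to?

0

At position 6 the neighborhood is 100; the next row has 0 there.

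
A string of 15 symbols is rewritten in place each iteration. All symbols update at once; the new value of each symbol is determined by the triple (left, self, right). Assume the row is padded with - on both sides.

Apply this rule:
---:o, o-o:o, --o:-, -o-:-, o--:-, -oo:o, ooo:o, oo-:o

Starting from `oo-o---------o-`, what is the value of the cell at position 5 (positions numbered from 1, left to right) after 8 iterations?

-

ooo--ooooooo---
ooo--ooooooo-oo
ooo--oooooooooo
ooo--oooooooooo  (fixed point — unchanged through iteration 8)
position 5 holds -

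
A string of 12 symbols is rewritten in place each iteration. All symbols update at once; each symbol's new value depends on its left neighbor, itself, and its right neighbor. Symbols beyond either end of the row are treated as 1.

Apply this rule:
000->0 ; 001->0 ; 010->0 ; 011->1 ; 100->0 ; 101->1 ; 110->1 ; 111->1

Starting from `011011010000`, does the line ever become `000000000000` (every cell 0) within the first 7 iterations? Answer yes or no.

no

111111100000
111111100000  (fixed point — unchanged through iteration 7)
iteration 7 is 111111100000, still not uniform 0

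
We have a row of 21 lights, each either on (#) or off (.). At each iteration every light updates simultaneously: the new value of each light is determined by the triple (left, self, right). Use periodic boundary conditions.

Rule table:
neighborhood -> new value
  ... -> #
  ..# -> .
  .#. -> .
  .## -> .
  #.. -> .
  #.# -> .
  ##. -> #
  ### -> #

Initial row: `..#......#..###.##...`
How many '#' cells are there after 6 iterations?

7

iteration 1: #...####.....##..#.##
iteration 2: #.#..###.###..#.....#
iteration 3: #.....##..##....###..
iteration 4: ..###..#...#.##..##..
iteration 5: #..##....#....#...#.#
iteration 6: #...#.##...##...#....
count of #: 7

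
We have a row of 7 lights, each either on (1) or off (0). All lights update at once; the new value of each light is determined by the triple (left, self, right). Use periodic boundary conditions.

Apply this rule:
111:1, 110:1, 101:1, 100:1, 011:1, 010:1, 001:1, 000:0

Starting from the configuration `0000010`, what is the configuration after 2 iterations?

0000111
1001111

1001111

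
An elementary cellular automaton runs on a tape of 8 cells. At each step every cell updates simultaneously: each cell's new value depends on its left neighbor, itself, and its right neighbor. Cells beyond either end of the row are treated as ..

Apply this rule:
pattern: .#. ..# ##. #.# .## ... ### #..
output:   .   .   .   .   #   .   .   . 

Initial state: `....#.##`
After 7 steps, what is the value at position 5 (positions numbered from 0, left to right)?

.

......#.
........
........  (fixed point — unchanged through step 7)
position 5 holds .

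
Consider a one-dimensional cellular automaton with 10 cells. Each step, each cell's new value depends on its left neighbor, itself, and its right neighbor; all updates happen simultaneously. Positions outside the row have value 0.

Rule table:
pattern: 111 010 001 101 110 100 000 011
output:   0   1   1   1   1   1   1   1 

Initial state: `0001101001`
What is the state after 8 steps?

1000000001

1111111111
1000000001
1111111111  (repeats step 1; period 2)
step 8: 1000000001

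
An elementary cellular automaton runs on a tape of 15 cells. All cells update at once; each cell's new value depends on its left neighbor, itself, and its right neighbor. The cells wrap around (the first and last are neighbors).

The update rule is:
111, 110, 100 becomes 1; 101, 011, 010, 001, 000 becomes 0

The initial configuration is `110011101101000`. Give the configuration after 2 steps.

001100110010010

011001100100100
001100110010010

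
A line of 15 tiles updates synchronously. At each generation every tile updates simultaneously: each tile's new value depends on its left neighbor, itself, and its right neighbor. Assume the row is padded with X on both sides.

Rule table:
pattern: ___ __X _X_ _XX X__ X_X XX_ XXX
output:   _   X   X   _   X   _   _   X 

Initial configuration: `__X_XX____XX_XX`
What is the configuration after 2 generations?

XX_X_XXXXXX__X_

XXX___X__X____X
XX_X_XXXXXX__X_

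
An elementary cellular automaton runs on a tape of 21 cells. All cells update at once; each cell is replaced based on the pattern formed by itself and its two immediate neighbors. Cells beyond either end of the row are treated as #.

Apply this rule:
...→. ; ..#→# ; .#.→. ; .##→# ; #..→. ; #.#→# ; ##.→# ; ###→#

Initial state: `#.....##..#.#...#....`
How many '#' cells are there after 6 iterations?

iteration 1: #....###.#.#...#....#
iteration 2: #...#####.#...#....##
iteration 3: #..#######...#....###
iteration 4: #.########..#....####
iteration 5: ##########.#....#####
iteration 6: ###########....######
count of #: 17

17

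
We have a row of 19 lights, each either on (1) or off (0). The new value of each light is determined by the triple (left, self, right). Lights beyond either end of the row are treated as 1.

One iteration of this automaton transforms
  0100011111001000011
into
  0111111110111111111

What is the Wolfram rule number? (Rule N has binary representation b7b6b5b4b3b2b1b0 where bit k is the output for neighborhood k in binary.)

159

position 6: 111 → 1  (bit 7 = 1)
position 9: 110 → 0  (bit 6 = 0)
position 0: 101 → 0  (bit 5 = 0)
position 2: 100 → 1  (bit 4 = 1)
position 5: 011 → 1  (bit 3 = 1)
position 1: 010 → 1  (bit 2 = 1)
position 4: 001 → 1  (bit 1 = 1)
position 3: 000 → 1  (bit 0 = 1)
bits b7..b0 = 10011111 = 159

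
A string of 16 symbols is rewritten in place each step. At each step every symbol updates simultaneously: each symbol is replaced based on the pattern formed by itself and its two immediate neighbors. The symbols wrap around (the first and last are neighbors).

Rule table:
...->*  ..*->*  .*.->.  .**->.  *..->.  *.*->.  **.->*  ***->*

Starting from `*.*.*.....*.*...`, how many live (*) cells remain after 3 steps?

......****....**
.*****.***.***.*
..****..**..**..
count of *: 8

8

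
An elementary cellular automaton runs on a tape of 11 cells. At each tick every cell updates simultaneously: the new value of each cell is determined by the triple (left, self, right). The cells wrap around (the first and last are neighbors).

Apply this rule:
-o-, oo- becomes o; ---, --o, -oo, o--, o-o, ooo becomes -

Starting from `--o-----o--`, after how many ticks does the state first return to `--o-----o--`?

--o-----o--

1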